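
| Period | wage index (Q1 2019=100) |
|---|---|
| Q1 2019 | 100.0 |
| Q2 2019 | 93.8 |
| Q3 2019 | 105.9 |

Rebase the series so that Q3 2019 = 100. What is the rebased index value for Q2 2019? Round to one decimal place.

Rebased(Q2 2019) = 93.8 / 105.9 × 100 = 88.5741

88.6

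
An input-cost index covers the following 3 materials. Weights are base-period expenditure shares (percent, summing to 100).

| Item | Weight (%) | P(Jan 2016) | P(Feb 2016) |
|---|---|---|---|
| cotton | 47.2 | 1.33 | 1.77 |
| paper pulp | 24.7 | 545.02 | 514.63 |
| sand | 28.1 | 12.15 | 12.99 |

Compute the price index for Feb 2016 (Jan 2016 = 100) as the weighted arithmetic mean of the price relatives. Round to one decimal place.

116.2

cotton: 47.2 × (1.77/1.33) = 47.2 × 1.330827 = 62.8150
paper pulp: 24.7 × (514.63/545.02) = 24.7 × 0.944241 = 23.3227
sand: 28.1 × (12.99/12.15) = 28.1 × 1.069136 = 30.0427
Index = Σ wᵢ·(p₁ᵢ/p₀ᵢ) = 62.8150 + 23.3227 + 30.0427 = 116.1805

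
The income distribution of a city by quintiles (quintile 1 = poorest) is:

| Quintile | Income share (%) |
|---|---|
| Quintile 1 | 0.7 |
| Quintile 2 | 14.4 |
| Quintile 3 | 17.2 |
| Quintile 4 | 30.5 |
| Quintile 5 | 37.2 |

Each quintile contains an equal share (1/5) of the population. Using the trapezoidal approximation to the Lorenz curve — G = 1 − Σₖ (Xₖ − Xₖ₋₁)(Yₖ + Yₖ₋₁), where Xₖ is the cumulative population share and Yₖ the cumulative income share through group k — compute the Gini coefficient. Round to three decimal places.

Cumulative income shares Yₖ: 0.0070, 0.1510, 0.3230, 0.6280, 1.0000
Σ (Xₖ−Xₖ₋₁)(Yₖ+Yₖ₋₁) = (1/5)(0.0070+0.0000) + (1/5)(0.1510+0.0070) + (1/5)(0.3230+0.1510) + (1/5)(0.6280+0.3230) + (1/5)(1.0000+0.6280)
  = 0.0014 + 0.0316 + 0.0948 + 0.1902 + 0.3256 = 0.6436
G = 1 − 0.6436 = 0.3564

0.356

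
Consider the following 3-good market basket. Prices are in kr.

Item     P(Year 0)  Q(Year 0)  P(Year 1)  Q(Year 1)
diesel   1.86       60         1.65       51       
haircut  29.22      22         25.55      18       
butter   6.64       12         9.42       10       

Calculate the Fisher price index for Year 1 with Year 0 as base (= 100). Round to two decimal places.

Laspeyres component (base-period weights):
ΣP(Year 1)Q(Year 0) = 1.65×60 + 25.55×22 + 9.42×12 = 99 + 562.1 + 113.04 = 774.14
ΣP(Year 0)Q(Year 0) = 1.86×60 + 29.22×22 + 6.64×12 = 111.6 + 642.84 + 79.68 = 834.12
L = 774.14 / 834.12 × 100 = 92.8092
Paasche component (current-period weights):
ΣP(Year 1)Q(Year 1) = 1.65×51 + 25.55×18 + 9.42×10 = 84.15 + 459.9 + 94.2 = 638.25
ΣP(Year 0)Q(Year 1) = 1.86×51 + 29.22×18 + 6.64×10 = 94.86 + 525.96 + 66.4 = 687.22
P = 638.25 / 687.22 × 100 = 92.8742
Fisher = √(L × P) = √(92.8092 × 92.8742) = 92.8417

92.84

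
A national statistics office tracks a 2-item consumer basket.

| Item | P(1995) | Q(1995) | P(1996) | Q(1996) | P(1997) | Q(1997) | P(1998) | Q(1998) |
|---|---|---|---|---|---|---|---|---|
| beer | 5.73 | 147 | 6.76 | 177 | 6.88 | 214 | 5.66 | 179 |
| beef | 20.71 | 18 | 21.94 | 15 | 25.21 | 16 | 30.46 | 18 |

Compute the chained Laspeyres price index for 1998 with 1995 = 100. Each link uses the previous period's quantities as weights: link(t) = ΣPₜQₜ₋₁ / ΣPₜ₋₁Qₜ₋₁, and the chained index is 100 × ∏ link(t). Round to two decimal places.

108.26

Link 1995→1996:
ΣP(1996)Q(1995) = 6.76×147 + 21.94×18 = 993.72 + 394.92 = 1388.64
ΣP(1995)Q(1995) = 5.73×147 + 20.71×18 = 842.31 + 372.78 = 1215.09
link = 1388.64/1215.09 = 1.142829
Link 1996→1997:
ΣP(1997)Q(1996) = 6.88×177 + 25.21×15 = 1217.76 + 378.15 = 1595.91
ΣP(1996)Q(1996) = 6.76×177 + 21.94×15 = 1196.52 + 329.1 = 1525.62
link = 1595.91/1525.62 = 1.046073
Link 1997→1998:
ΣP(1998)Q(1997) = 5.66×214 + 30.46×16 = 1211.24 + 487.36 = 1698.6
ΣP(1997)Q(1997) = 6.88×214 + 25.21×16 = 1472.32 + 403.36 = 1875.68
link = 1698.6/1875.68 = 0.905592
Chained index = 100 × 1.142829 × 1.046073 × 0.905592 = 108.2619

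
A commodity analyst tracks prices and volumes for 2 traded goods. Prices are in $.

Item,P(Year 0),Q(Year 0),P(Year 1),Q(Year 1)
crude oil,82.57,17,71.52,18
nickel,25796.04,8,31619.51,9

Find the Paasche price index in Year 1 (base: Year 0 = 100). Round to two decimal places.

Paasche price index uses current-period quantities as weights.
ΣP(Year 1)·Q(Year 1) = 71.52×18 + 31619.51×9 = 1287.36 + 284575.59 = 285862.95
ΣP(Year 0)·Q(Year 1) = 82.57×18 + 25796.04×9 = 1486.26 + 232164.36 = 233650.62
Index = 285862.95 / 233650.62 × 100 = 122.3463

122.35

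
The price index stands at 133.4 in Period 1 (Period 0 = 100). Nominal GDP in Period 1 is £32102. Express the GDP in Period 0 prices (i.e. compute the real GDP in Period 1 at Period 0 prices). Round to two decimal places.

24064.47

Real = Nominal ÷ (Index/100) = 32102 ÷ (133.4/100)
     = 32102 ÷ 1.334 = 24064.4678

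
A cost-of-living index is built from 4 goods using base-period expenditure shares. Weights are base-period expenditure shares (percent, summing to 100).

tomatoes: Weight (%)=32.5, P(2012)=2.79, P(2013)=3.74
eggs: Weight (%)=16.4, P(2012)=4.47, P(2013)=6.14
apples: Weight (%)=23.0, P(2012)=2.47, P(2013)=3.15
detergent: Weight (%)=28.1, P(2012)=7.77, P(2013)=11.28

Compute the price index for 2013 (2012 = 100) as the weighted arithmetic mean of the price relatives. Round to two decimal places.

tomatoes: 32.5 × (3.74/2.79) = 32.5 × 1.340502 = 43.5663
eggs: 16.4 × (6.14/4.47) = 16.4 × 1.373602 = 22.5271
apples: 23.0 × (3.15/2.47) = 23.0 × 1.275304 = 29.3320
detergent: 28.1 × (11.28/7.77) = 28.1 × 1.451737 = 40.7938
Index = Σ wᵢ·(p₁ᵢ/p₀ᵢ) = 43.5663 + 22.5271 + 29.3320 + 40.7938 = 136.2192

136.22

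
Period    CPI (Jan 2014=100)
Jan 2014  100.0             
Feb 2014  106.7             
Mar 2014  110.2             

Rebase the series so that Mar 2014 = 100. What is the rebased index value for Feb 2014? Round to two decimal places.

Rebased(Feb 2014) = 106.7 / 110.2 × 100 = 96.8240

96.82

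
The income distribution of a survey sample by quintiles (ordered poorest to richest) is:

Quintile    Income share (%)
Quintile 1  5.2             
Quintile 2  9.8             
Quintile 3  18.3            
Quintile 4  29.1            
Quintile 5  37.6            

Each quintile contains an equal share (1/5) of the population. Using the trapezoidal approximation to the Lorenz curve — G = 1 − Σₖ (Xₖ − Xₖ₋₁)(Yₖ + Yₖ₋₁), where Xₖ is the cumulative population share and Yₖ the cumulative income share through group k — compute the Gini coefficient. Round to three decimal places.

0.336

Cumulative income shares Yₖ: 0.0520, 0.1500, 0.3330, 0.6240, 1.0000
Σ (Xₖ−Xₖ₋₁)(Yₖ+Yₖ₋₁) = (1/5)(0.0520+0.0000) + (1/5)(0.1500+0.0520) + (1/5)(0.3330+0.1500) + (1/5)(0.6240+0.3330) + (1/5)(1.0000+0.6240)
  = 0.0104 + 0.0404 + 0.0966 + 0.1914 + 0.3248 = 0.6636
G = 1 − 0.6636 = 0.3364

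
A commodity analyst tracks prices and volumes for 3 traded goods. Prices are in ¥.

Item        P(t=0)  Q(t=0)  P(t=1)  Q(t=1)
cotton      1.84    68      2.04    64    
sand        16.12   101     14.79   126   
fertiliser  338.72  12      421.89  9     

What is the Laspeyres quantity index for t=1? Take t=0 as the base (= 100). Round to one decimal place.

89.3

Laspeyres quantity index uses base-period prices as weights.
ΣP(t=0)·Q(t=1) = 1.84×64 + 16.12×126 + 338.72×9 = 117.76 + 2031.12 + 3048.48 = 5197.36
ΣP(t=0)·Q(t=0) = 1.84×68 + 16.12×101 + 338.72×12 = 125.12 + 1628.12 + 4064.64 = 5817.88
Index = 5197.36 / 5817.88 × 100 = 89.3343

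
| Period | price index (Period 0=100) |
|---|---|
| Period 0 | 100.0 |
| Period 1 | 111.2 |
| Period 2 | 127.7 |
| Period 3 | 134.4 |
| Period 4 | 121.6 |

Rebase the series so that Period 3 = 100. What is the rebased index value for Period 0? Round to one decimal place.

Rebased(Period 0) = 100.0 / 134.4 × 100 = 74.4048

74.4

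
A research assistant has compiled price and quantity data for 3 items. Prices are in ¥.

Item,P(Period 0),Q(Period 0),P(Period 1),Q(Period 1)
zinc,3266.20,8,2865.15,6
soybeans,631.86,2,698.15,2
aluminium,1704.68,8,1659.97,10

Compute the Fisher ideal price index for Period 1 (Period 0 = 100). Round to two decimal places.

92.23

Laspeyres component (base-period weights):
ΣP(Period 1)Q(Period 0) = 2865.15×8 + 698.15×2 + 1659.97×8 = 22921.2 + 1396.3 + 13279.76 = 37597.26
ΣP(Period 0)Q(Period 0) = 3266.20×8 + 631.86×2 + 1704.68×8 = 26129.6 + 1263.72 + 13637.44 = 41030.76
L = 37597.26 / 41030.76 × 100 = 91.6319
Paasche component (current-period weights):
ΣP(Period 1)Q(Period 1) = 2865.15×6 + 698.15×2 + 1659.97×10 = 17190.9 + 1396.3 + 16599.7 = 35186.9
ΣP(Period 0)Q(Period 1) = 3266.20×6 + 631.86×2 + 1704.68×10 = 19597.2 + 1263.72 + 17046.8 = 37907.72
P = 35186.9 / 37907.72 × 100 = 92.8225
Fisher = √(L × P) = √(91.6319 × 92.8225) = 92.2253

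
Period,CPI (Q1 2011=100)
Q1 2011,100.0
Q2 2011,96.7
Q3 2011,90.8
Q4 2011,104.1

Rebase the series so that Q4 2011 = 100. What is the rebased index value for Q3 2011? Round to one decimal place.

Rebased(Q3 2011) = 90.8 / 104.1 × 100 = 87.2238

87.2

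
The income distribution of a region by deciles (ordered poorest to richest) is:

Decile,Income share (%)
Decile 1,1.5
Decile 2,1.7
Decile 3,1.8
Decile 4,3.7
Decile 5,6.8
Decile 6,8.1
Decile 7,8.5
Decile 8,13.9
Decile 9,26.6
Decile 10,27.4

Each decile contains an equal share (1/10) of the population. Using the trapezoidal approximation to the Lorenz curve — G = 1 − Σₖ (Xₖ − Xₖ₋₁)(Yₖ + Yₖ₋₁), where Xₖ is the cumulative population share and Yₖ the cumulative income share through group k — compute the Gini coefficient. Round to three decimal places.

0.484

Cumulative income shares Yₖ: 0.0150, 0.0320, 0.0500, 0.0870, 0.1550, 0.2360, 0.3210, 0.4600, 0.7260, 1.0000
Σ (Xₖ−Xₖ₋₁)(Yₖ+Yₖ₋₁) = (1/10)(0.0150+0.0000) + (1/10)(0.0320+0.0150) + (1/10)(0.0500+0.0320) + (1/10)(0.0870+0.0500) + (1/10)(0.1550+0.0870) + (1/10)(0.2360+0.1550) + (1/10)(0.3210+0.2360) + (1/10)(0.4600+0.3210) + (1/10)(0.7260+0.4600) + (1/10)(1.0000+0.7260)
  = 0.0015 + 0.0047 + 0.0082 + 0.0137 + 0.0242 + 0.0391 + 0.0557 + 0.0781 + 0.1186 + 0.1726 = 0.5164
G = 1 − 0.5164 = 0.4836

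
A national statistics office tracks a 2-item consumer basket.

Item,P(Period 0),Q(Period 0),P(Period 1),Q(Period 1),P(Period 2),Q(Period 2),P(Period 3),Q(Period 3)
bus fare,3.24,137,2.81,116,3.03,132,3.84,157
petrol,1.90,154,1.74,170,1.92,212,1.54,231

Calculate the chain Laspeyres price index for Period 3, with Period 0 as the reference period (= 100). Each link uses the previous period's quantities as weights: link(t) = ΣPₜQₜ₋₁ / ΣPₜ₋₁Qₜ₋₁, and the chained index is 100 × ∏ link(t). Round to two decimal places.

Link Period 0→Period 1:
ΣP(Period 1)Q(Period 0) = 2.81×137 + 1.74×154 = 384.97 + 267.96 = 652.93
ΣP(Period 0)Q(Period 0) = 3.24×137 + 1.90×154 = 443.88 + 292.6 = 736.48
link = 652.93/736.48 = 0.886555
Link Period 1→Period 2:
ΣP(Period 2)Q(Period 1) = 3.03×116 + 1.92×170 = 351.48 + 326.4 = 677.88
ΣP(Period 1)Q(Period 1) = 2.81×116 + 1.74×170 = 325.96 + 295.8 = 621.76
link = 677.88/621.76 = 1.090260
Link Period 2→Period 3:
ΣP(Period 3)Q(Period 2) = 3.84×132 + 1.54×212 = 506.88 + 326.48 = 833.36
ΣP(Period 2)Q(Period 2) = 3.03×132 + 1.92×212 = 399.96 + 407.04 = 807
link = 833.36/807 = 1.032664
Chained index = 100 × 0.886555 × 1.090260 × 1.032664 = 99.8148

99.81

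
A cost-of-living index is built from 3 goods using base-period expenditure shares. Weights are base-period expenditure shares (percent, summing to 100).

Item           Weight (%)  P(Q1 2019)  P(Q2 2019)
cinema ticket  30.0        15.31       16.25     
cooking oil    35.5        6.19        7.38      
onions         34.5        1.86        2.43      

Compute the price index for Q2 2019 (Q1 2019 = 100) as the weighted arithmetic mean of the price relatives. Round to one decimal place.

119.2

cinema ticket: 30.0 × (16.25/15.31) = 30.0 × 1.061398 = 31.8419
cooking oil: 35.5 × (7.38/6.19) = 35.5 × 1.192246 = 42.3247
onions: 34.5 × (2.43/1.86) = 34.5 × 1.306452 = 45.0726
Index = Σ wᵢ·(p₁ᵢ/p₀ᵢ) = 31.8419 + 42.3247 + 45.0726 = 119.2392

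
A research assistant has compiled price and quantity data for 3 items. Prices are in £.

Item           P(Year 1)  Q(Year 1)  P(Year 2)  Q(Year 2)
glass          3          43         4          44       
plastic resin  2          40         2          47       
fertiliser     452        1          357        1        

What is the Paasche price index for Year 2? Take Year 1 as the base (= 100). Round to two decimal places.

92.48

Paasche price index uses current-period quantities as weights.
ΣP(Year 2)·Q(Year 2) = 4×44 + 2×47 + 357×1 = 176 + 94 + 357 = 627
ΣP(Year 1)·Q(Year 2) = 3×44 + 2×47 + 452×1 = 132 + 94 + 452 = 678
Index = 627 / 678 × 100 = 92.4779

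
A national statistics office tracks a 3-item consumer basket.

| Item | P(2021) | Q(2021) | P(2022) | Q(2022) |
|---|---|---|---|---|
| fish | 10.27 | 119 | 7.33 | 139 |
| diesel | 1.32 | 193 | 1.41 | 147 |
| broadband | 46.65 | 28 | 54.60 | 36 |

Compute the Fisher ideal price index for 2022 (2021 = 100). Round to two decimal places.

Laspeyres component (base-period weights):
ΣP(2022)Q(2021) = 7.33×119 + 1.41×193 + 54.60×28 = 872.27 + 272.13 + 1528.8 = 2673.2
ΣP(2021)Q(2021) = 10.27×119 + 1.32×193 + 46.65×28 = 1222.13 + 254.76 + 1306.2 = 2783.09
L = 2673.2 / 2783.09 × 100 = 96.0515
Paasche component (current-period weights):
ΣP(2022)Q(2022) = 7.33×139 + 1.41×147 + 54.60×36 = 1018.87 + 207.27 + 1965.6 = 3191.74
ΣP(2021)Q(2022) = 10.27×139 + 1.32×147 + 46.65×36 = 1427.53 + 194.04 + 1679.4 = 3300.97
P = 3191.74 / 3300.97 × 100 = 96.6910
Fisher = √(L × P) = √(96.0515 × 96.6910) = 96.3707

96.37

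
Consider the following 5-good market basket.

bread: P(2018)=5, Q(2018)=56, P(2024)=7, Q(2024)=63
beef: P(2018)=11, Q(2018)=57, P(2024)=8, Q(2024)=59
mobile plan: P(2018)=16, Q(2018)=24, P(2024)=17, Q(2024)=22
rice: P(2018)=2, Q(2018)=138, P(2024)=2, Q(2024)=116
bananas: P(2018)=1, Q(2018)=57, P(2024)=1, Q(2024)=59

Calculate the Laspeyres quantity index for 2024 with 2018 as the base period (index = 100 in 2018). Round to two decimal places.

98.95

Laspeyres quantity index uses base-period prices as weights.
ΣP(2018)·Q(2024) = 5×63 + 11×59 + 16×22 + 2×116 + 1×59 = 315 + 649 + 352 + 232 + 59 = 1607
ΣP(2018)·Q(2018) = 5×56 + 11×57 + 16×24 + 2×138 + 1×57 = 280 + 627 + 384 + 276 + 57 = 1624
Index = 1607 / 1624 × 100 = 98.9532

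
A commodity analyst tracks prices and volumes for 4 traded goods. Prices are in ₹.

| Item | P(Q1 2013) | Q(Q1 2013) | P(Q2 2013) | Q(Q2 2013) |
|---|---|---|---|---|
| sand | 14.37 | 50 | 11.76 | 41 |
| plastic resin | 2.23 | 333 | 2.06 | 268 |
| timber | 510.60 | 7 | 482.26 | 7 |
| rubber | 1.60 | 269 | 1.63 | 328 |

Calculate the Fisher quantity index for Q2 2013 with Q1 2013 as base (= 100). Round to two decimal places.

Laspeyres component (base-period weights):
ΣP(Q1 2013)Q(Q2 2013) = 14.37×41 + 2.23×268 + 510.60×7 + 1.60×328 = 589.17 + 597.64 + 3574.2 + 524.8 = 5285.81
ΣP(Q1 2013)Q(Q1 2013) = 14.37×50 + 2.23×333 + 510.60×7 + 1.60×269 = 718.5 + 742.59 + 3574.2 + 430.4 = 5465.69
L = 5285.81 / 5465.69 × 100 = 96.7089
Paasche component (current-period weights):
ΣP(Q2 2013)Q(Q2 2013) = 11.76×41 + 2.06×268 + 482.26×7 + 1.63×328 = 482.16 + 552.08 + 3375.82 + 534.64 = 4944.7
ΣP(Q2 2013)Q(Q1 2013) = 11.76×50 + 2.06×333 + 482.26×7 + 1.63×269 = 588 + 685.98 + 3375.82 + 438.47 = 5088.27
P = 4944.7 / 5088.27 × 100 = 97.1784
Fisher = √(L × P) = √(96.7089 × 97.1784) = 96.9434

96.94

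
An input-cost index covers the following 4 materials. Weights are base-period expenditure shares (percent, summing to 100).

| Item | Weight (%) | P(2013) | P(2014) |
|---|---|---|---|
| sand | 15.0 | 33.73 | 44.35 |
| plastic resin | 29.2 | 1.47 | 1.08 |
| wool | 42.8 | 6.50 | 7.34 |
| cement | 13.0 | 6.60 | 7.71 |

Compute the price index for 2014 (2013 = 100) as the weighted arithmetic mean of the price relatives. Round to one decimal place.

104.7

sand: 15.0 × (44.35/33.73) = 15.0 × 1.314853 = 19.7228
plastic resin: 29.2 × (1.08/1.47) = 29.2 × 0.734694 = 21.4531
wool: 42.8 × (7.34/6.50) = 42.8 × 1.129231 = 48.3311
cement: 13.0 × (7.71/6.60) = 13.0 × 1.168182 = 15.1864
Index = Σ wᵢ·(p₁ᵢ/p₀ᵢ) = 19.7228 + 21.4531 + 48.3311 + 15.1864 = 104.6933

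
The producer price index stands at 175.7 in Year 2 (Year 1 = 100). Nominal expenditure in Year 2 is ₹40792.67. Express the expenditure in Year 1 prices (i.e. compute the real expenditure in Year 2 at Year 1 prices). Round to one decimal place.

Real = Nominal ÷ (Index/100) = 40792.67 ÷ (175.7/100)
     = 40792.67 ÷ 1.757 = 23217.2282

23217.2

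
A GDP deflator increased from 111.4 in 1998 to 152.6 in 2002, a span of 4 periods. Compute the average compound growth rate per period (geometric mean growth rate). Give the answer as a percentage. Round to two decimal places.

Growth factor = (152.6/111.4)^(1/4) = (1.369838)^(1/4) = 1.081851
Growth rate = 1.081851 − 1 = 0.081851 = 8.1851%

8.19%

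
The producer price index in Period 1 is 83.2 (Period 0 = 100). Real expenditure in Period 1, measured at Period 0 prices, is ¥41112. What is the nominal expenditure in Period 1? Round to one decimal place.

Nominal = Real × (Index/100) = 41112 × (83.2/100)
        = 41112 × 0.832 = 34205.1840

34205.2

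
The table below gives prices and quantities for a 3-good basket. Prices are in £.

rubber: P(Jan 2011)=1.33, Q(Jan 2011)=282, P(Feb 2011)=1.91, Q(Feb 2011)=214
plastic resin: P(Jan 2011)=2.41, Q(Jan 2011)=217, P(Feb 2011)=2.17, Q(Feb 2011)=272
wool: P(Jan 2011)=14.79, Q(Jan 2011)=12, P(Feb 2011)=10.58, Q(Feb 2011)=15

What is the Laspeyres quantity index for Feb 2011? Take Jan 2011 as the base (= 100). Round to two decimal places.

Laspeyres quantity index uses base-period prices as weights.
ΣP(Jan 2011)·Q(Feb 2011) = 1.33×214 + 2.41×272 + 14.79×15 = 284.62 + 655.52 + 221.85 = 1161.99
ΣP(Jan 2011)·Q(Jan 2011) = 1.33×282 + 2.41×217 + 14.79×12 = 375.06 + 522.97 + 177.48 = 1075.51
Index = 1161.99 / 1075.51 × 100 = 108.0408

108.04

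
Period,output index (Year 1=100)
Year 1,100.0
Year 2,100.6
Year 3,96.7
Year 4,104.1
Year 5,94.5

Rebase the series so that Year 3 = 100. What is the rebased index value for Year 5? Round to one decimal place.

Rebased(Year 5) = 94.5 / 96.7 × 100 = 97.7249

97.7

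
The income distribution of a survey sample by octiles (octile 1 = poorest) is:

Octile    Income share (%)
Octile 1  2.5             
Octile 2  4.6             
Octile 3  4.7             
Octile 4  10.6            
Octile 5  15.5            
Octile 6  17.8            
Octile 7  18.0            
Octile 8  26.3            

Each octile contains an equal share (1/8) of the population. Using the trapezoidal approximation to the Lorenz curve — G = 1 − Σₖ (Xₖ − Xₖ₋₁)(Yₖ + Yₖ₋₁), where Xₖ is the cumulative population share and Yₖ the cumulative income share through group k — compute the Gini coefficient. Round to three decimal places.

0.347

Cumulative income shares Yₖ: 0.0250, 0.0710, 0.1180, 0.2240, 0.3790, 0.5570, 0.7370, 1.0000
Σ (Xₖ−Xₖ₋₁)(Yₖ+Yₖ₋₁) = (1/8)(0.0250+0.0000) + (1/8)(0.0710+0.0250) + (1/8)(0.1180+0.0710) + (1/8)(0.2240+0.1180) + (1/8)(0.3790+0.2240) + (1/8)(0.5570+0.3790) + (1/8)(0.7370+0.5570) + (1/8)(1.0000+0.7370)
  = 0.0031 + 0.0120 + 0.0236 + 0.0428 + 0.0754 + 0.1170 + 0.1618 + 0.2171 = 0.6528
G = 1 − 0.6528 = 0.3472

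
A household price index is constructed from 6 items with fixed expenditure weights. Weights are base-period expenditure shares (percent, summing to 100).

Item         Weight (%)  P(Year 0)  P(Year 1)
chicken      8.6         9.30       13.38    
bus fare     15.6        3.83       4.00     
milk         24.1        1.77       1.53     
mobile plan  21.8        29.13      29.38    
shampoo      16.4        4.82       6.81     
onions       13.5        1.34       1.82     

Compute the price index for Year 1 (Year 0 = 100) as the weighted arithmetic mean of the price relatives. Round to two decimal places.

112.99

chicken: 8.6 × (13.38/9.30) = 8.6 × 1.438710 = 12.3729
bus fare: 15.6 × (4.00/3.83) = 15.6 × 1.044386 = 16.2924
milk: 24.1 × (1.53/1.77) = 24.1 × 0.864407 = 20.8322
mobile plan: 21.8 × (29.38/29.13) = 21.8 × 1.008582 = 21.9871
shampoo: 16.4 × (6.81/4.82) = 16.4 × 1.412863 = 23.1710
onions: 13.5 × (1.82/1.34) = 13.5 × 1.358209 = 18.3358
Index = Σ wᵢ·(p₁ᵢ/p₀ᵢ) = 12.3729 + 16.2924 + 20.8322 + 21.9871 + 23.1710 + 18.3358 = 112.9914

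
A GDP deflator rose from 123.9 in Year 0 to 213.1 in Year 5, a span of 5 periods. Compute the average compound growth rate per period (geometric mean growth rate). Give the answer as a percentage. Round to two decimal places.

11.46%

Growth factor = (213.1/123.9)^(1/5) = (1.719935)^(1/5) = 1.114557
Growth rate = 1.114557 − 1 = 0.114557 = 11.4557%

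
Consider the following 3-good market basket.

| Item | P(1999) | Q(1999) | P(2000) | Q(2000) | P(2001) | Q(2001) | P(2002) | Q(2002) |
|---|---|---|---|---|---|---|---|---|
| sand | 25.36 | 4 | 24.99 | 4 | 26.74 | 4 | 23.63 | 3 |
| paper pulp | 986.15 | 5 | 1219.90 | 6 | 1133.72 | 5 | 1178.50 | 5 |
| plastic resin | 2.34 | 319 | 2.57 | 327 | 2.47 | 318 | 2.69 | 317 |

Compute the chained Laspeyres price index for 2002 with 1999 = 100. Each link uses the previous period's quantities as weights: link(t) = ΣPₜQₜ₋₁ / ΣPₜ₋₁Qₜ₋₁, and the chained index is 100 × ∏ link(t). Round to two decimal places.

Link 1999→2000:
ΣP(2000)Q(1999) = 24.99×4 + 1219.90×5 + 2.57×319 = 99.96 + 6099.5 + 819.83 = 7019.29
ΣP(1999)Q(1999) = 25.36×4 + 986.15×5 + 2.34×319 = 101.44 + 4930.75 + 746.46 = 5778.65
link = 7019.29/5778.65 = 1.214694
Link 2000→2001:
ΣP(2001)Q(2000) = 26.74×4 + 1133.72×6 + 2.47×327 = 106.96 + 6802.32 + 807.69 = 7716.97
ΣP(2000)Q(2000) = 24.99×4 + 1219.90×6 + 2.57×327 = 99.96 + 7319.4 + 840.39 = 8259.75
link = 7716.97/8259.75 = 0.934286
Link 2001→2002:
ΣP(2002)Q(2001) = 23.63×4 + 1178.50×5 + 2.69×318 = 94.52 + 5892.5 + 855.42 = 6842.44
ΣP(2001)Q(2001) = 26.74×4 + 1133.72×5 + 2.47×318 = 106.96 + 5668.6 + 785.46 = 6561.02
link = 6842.44/6561.02 = 1.042893
Chained index = 100 × 1.214694 × 0.934286 × 1.042893 = 118.3549

118.35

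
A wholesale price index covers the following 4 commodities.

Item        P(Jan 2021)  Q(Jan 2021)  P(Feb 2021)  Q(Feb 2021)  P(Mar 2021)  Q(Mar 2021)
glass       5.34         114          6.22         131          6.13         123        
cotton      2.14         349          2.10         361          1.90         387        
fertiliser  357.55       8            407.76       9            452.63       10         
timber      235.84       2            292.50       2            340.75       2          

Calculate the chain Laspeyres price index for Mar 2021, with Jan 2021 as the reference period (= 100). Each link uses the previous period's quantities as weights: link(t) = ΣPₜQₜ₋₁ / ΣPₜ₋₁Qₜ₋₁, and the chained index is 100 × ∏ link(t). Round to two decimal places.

120.89

Link Jan 2021→Feb 2021:
ΣP(Feb 2021)Q(Jan 2021) = 6.22×114 + 2.10×349 + 407.76×8 + 292.50×2 = 709.08 + 732.9 + 3262.08 + 585 = 5289.06
ΣP(Jan 2021)Q(Jan 2021) = 5.34×114 + 2.14×349 + 357.55×8 + 235.84×2 = 608.76 + 746.86 + 2860.4 + 471.68 = 4687.7
link = 5289.06/4687.7 = 1.128285
Link Feb 2021→Mar 2021:
ΣP(Mar 2021)Q(Feb 2021) = 6.13×131 + 1.90×361 + 452.63×9 + 340.75×2 = 803.03 + 685.9 + 4073.67 + 681.5 = 6244.1
ΣP(Feb 2021)Q(Feb 2021) = 6.22×131 + 2.10×361 + 407.76×9 + 292.50×2 = 814.82 + 758.1 + 3669.84 + 585 = 5827.76
link = 6244.1/5827.76 = 1.071441
Chained index = 100 × 1.128285 × 1.071441 = 120.8890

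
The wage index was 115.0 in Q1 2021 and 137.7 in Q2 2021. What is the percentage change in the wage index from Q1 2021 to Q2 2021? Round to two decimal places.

Change = (137.7 − 115.0) / 115.0 × 100
       = 22.7 / 115.0 × 100 = 19.7391%

19.74%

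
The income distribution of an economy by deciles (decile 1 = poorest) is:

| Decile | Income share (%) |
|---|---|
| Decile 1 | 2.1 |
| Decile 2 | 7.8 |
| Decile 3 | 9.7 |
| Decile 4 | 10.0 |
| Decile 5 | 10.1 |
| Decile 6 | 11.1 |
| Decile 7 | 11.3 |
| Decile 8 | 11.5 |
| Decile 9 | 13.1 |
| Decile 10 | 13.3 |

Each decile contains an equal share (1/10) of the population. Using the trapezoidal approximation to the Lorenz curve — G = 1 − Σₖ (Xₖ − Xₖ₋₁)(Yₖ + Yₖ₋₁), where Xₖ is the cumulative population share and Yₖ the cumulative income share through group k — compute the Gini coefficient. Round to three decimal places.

Cumulative income shares Yₖ: 0.0210, 0.0990, 0.1960, 0.2960, 0.3970, 0.5080, 0.6210, 0.7360, 0.8670, 1.0000
Σ (Xₖ−Xₖ₋₁)(Yₖ+Yₖ₋₁) = (1/10)(0.0210+0.0000) + (1/10)(0.0990+0.0210) + (1/10)(0.1960+0.0990) + (1/10)(0.2960+0.1960) + (1/10)(0.3970+0.2960) + (1/10)(0.5080+0.3970) + (1/10)(0.6210+0.5080) + (1/10)(0.7360+0.6210) + (1/10)(0.8670+0.7360) + (1/10)(1.0000+0.8670)
  = 0.0021 + 0.0120 + 0.0295 + 0.0492 + 0.0693 + 0.0905 + 0.1129 + 0.1357 + 0.1603 + 0.1867 = 0.8482
G = 1 − 0.8482 = 0.1518

0.152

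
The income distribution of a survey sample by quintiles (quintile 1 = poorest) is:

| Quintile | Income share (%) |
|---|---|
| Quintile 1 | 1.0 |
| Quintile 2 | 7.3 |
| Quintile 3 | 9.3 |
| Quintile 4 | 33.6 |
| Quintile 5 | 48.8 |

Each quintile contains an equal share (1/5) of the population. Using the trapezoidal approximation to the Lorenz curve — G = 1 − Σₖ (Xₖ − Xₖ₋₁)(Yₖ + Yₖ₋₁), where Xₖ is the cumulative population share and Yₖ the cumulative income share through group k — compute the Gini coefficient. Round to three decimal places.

Cumulative income shares Yₖ: 0.0100, 0.0830, 0.1760, 0.5120, 1.0000
Σ (Xₖ−Xₖ₋₁)(Yₖ+Yₖ₋₁) = (1/5)(0.0100+0.0000) + (1/5)(0.0830+0.0100) + (1/5)(0.1760+0.0830) + (1/5)(0.5120+0.1760) + (1/5)(1.0000+0.5120)
  = 0.0020 + 0.0186 + 0.0518 + 0.1376 + 0.3024 = 0.5124
G = 1 − 0.5124 = 0.4876

0.488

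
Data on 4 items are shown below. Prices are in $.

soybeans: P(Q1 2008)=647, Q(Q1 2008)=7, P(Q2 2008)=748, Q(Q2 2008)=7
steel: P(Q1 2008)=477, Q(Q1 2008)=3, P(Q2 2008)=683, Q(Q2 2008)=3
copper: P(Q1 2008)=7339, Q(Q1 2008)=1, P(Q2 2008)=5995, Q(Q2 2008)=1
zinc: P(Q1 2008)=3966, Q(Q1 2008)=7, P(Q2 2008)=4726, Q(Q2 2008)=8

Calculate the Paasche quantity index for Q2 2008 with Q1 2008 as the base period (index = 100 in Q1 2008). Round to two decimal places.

Paasche quantity index uses current-period prices as weights.
ΣP(Q2 2008)·Q(Q2 2008) = 748×7 + 683×3 + 5995×1 + 4726×8 = 5236 + 2049 + 5995 + 37808 = 51088
ΣP(Q2 2008)·Q(Q1 2008) = 748×7 + 683×3 + 5995×1 + 4726×7 = 5236 + 2049 + 5995 + 33082 = 46362
Index = 51088 / 46362 × 100 = 110.1937

110.19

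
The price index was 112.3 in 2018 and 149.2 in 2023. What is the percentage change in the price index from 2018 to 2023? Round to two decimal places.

32.86%

Change = (149.2 − 112.3) / 112.3 × 100
       = 36.9 / 112.3 × 100 = 32.8584%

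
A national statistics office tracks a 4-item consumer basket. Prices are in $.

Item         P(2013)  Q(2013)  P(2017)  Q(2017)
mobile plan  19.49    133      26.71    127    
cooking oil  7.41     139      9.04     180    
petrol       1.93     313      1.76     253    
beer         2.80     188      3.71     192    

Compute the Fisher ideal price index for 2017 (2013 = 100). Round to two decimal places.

Laspeyres component (base-period weights):
ΣP(2017)Q(2013) = 26.71×133 + 9.04×139 + 1.76×313 + 3.71×188 = 3552.43 + 1256.56 + 550.88 + 697.48 = 6057.35
ΣP(2013)Q(2013) = 19.49×133 + 7.41×139 + 1.93×313 + 2.80×188 = 2592.17 + 1029.99 + 604.09 + 526.4 = 4752.65
L = 6057.35 / 4752.65 × 100 = 127.4521
Paasche component (current-period weights):
ΣP(2017)Q(2017) = 26.71×127 + 9.04×180 + 1.76×253 + 3.71×192 = 3392.17 + 1627.2 + 445.28 + 712.32 = 6176.97
ΣP(2013)Q(2017) = 19.49×127 + 7.41×180 + 1.93×253 + 2.80×192 = 2475.23 + 1333.8 + 488.29 + 537.6 = 4834.92
P = 6176.97 / 4834.92 × 100 = 127.7574
Fisher = √(L × P) = √(127.4521 × 127.7574) = 127.6047

127.60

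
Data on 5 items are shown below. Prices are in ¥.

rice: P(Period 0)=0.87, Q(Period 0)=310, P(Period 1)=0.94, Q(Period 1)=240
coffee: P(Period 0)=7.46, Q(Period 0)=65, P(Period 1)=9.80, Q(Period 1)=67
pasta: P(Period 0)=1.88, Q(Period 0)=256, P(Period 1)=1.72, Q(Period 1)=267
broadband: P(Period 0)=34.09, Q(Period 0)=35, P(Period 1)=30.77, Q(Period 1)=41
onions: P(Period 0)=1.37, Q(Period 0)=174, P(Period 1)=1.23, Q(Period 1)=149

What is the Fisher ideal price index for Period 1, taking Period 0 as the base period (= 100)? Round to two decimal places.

99.39

Laspeyres component (base-period weights):
ΣP(Period 1)Q(Period 0) = 0.94×310 + 9.80×65 + 1.72×256 + 30.77×35 + 1.23×174 = 291.4 + 637 + 440.32 + 1076.95 + 214.02 = 2659.69
ΣP(Period 0)Q(Period 0) = 0.87×310 + 7.46×65 + 1.88×256 + 34.09×35 + 1.37×174 = 269.7 + 484.9 + 481.28 + 1193.15 + 238.38 = 2667.41
L = 2659.69 / 2667.41 × 100 = 99.7106
Paasche component (current-period weights):
ΣP(Period 1)Q(Period 1) = 0.94×240 + 9.80×67 + 1.72×267 + 30.77×41 + 1.23×149 = 225.6 + 656.6 + 459.24 + 1261.57 + 183.27 = 2786.28
ΣP(Period 0)Q(Period 1) = 0.87×240 + 7.46×67 + 1.88×267 + 34.09×41 + 1.37×149 = 208.8 + 499.82 + 501.96 + 1397.69 + 204.13 = 2812.4
P = 2786.28 / 2812.4 × 100 = 99.0713
Fisher = √(L × P) = √(99.7106 × 99.0713) = 99.3904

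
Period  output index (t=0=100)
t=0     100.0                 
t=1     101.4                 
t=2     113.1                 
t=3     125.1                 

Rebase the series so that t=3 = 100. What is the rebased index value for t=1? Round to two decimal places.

81.06

Rebased(t=1) = 101.4 / 125.1 × 100 = 81.0552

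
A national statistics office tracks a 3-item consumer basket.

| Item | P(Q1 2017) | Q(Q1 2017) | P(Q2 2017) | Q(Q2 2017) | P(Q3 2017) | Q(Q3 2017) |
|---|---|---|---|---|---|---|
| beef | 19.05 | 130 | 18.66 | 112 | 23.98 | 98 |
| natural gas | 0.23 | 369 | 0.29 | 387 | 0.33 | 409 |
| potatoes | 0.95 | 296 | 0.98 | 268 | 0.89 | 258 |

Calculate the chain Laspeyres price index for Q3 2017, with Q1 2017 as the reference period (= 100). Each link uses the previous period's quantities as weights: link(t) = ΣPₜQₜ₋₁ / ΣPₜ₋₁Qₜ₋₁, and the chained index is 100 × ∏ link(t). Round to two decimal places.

Link Q1 2017→Q2 2017:
ΣP(Q2 2017)Q(Q1 2017) = 18.66×130 + 0.29×369 + 0.98×296 = 2425.8 + 107.01 + 290.08 = 2822.89
ΣP(Q1 2017)Q(Q1 2017) = 19.05×130 + 0.23×369 + 0.95×296 = 2476.5 + 84.87 + 281.2 = 2842.57
link = 2822.89/2842.57 = 0.993077
Link Q2 2017→Q3 2017:
ΣP(Q3 2017)Q(Q2 2017) = 23.98×112 + 0.33×387 + 0.89×268 = 2685.76 + 127.71 + 238.52 = 3051.99
ΣP(Q2 2017)Q(Q2 2017) = 18.66×112 + 0.29×387 + 0.98×268 = 2089.92 + 112.23 + 262.64 = 2464.79
link = 3051.99/2464.79 = 1.238235
Chained index = 100 × 0.993077 × 1.238235 = 122.9663

122.97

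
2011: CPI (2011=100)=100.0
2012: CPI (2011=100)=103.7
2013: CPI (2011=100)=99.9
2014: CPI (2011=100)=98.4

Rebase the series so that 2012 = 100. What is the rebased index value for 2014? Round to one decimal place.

94.9

Rebased(2014) = 98.4 / 103.7 × 100 = 94.8891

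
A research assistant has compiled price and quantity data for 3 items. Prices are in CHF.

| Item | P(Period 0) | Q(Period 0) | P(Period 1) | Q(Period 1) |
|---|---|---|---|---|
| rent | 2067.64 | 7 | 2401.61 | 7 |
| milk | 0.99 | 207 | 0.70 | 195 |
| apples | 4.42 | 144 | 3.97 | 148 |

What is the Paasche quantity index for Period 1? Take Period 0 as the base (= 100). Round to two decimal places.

Paasche quantity index uses current-period prices as weights.
ΣP(Period 1)·Q(Period 1) = 2401.61×7 + 0.70×195 + 3.97×148 = 16811.27 + 136.5 + 587.56 = 17535.33
ΣP(Period 1)·Q(Period 0) = 2401.61×7 + 0.70×207 + 3.97×144 = 16811.27 + 144.9 + 571.68 = 17527.85
Index = 17535.33 / 17527.85 × 100 = 100.0427

100.04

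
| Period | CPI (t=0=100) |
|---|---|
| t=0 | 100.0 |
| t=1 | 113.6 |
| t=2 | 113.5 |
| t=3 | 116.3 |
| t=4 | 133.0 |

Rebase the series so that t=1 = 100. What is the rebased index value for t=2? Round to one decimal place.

99.9

Rebased(t=2) = 113.5 / 113.6 × 100 = 99.9120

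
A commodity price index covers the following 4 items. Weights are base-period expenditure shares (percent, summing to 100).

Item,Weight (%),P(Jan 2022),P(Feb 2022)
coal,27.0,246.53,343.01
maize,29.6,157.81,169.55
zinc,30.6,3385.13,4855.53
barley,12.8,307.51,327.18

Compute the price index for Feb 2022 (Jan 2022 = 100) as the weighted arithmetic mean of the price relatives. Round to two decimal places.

coal: 27.0 × (343.01/246.53) = 27.0 × 1.391352 = 37.5665
maize: 29.6 × (169.55/157.81) = 29.6 × 1.074393 = 31.8020
zinc: 30.6 × (4855.53/3385.13) = 30.6 × 1.434370 = 43.8917
barley: 12.8 × (327.18/307.51) = 12.8 × 1.063965 = 13.6188
Index = Σ wᵢ·(p₁ᵢ/p₀ᵢ) = 37.5665 + 31.8020 + 43.8917 + 13.6188 = 126.8790

126.88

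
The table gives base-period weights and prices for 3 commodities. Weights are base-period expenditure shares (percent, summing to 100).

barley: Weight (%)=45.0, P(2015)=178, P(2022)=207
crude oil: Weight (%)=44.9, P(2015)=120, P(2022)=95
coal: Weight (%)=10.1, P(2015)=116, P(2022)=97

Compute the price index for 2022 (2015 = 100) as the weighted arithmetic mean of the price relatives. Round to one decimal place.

96.3

barley: 45.0 × (207/178) = 45.0 × 1.162921 = 52.3315
crude oil: 44.9 × (95/120) = 44.9 × 0.791667 = 35.5458
coal: 10.1 × (97/116) = 10.1 × 0.836207 = 8.4457
Index = Σ wᵢ·(p₁ᵢ/p₀ᵢ) = 52.3315 + 35.5458 + 8.4457 = 96.3230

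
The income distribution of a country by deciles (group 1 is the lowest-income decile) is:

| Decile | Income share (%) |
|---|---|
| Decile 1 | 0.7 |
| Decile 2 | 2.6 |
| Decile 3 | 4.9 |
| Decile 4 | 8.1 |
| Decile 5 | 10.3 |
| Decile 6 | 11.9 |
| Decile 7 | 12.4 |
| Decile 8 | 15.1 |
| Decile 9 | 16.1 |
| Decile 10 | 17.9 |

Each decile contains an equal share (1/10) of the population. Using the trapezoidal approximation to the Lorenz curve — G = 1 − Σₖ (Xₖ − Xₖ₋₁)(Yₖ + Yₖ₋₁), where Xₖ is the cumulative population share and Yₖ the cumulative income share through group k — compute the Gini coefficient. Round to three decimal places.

0.315

Cumulative income shares Yₖ: 0.0070, 0.0330, 0.0820, 0.1630, 0.2660, 0.3850, 0.5090, 0.6600, 0.8210, 1.0000
Σ (Xₖ−Xₖ₋₁)(Yₖ+Yₖ₋₁) = (1/10)(0.0070+0.0000) + (1/10)(0.0330+0.0070) + (1/10)(0.0820+0.0330) + (1/10)(0.1630+0.0820) + (1/10)(0.2660+0.1630) + (1/10)(0.3850+0.2660) + (1/10)(0.5090+0.3850) + (1/10)(0.6600+0.5090) + (1/10)(0.8210+0.6600) + (1/10)(1.0000+0.8210)
  = 0.0007 + 0.0040 + 0.0115 + 0.0245 + 0.0429 + 0.0651 + 0.0894 + 0.1169 + 0.1481 + 0.1821 = 0.6852
G = 1 − 0.6852 = 0.3148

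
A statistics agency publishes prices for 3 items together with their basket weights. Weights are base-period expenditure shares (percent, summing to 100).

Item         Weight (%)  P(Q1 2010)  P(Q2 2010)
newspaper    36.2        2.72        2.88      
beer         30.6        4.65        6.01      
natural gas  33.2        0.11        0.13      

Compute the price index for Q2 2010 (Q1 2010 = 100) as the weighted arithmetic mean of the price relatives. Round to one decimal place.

newspaper: 36.2 × (2.88/2.72) = 36.2 × 1.058824 = 38.3294
beer: 30.6 × (6.01/4.65) = 30.6 × 1.292473 = 39.5497
natural gas: 33.2 × (0.13/0.11) = 33.2 × 1.181818 = 39.2364
Index = Σ wᵢ·(p₁ᵢ/p₀ᵢ) = 38.3294 + 39.5497 + 39.2364 = 117.1155

117.1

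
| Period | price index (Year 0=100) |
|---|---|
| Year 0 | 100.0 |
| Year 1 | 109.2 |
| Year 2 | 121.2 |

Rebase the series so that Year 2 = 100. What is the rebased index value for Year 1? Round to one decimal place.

90.1

Rebased(Year 1) = 109.2 / 121.2 × 100 = 90.0990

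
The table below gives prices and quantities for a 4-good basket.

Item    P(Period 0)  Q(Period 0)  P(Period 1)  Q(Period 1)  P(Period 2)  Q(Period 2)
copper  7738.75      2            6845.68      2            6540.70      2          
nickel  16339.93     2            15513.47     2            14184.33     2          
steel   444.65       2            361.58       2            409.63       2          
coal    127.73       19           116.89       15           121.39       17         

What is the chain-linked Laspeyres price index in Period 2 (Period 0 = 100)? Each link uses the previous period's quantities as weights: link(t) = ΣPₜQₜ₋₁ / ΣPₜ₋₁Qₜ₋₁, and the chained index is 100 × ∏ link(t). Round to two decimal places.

86.50

Link Period 0→Period 1:
ΣP(Period 1)Q(Period 0) = 6845.68×2 + 15513.47×2 + 361.58×2 + 116.89×19 = 13691.36 + 31026.94 + 723.16 + 2220.91 = 47662.37
ΣP(Period 0)Q(Period 0) = 7738.75×2 + 16339.93×2 + 444.65×2 + 127.73×19 = 15477.5 + 32679.86 + 889.3 + 2426.87 = 51473.53
link = 47662.37/51473.53 = 0.925959
Link Period 1→Period 2:
ΣP(Period 2)Q(Period 1) = 6540.70×2 + 14184.33×2 + 409.63×2 + 121.39×15 = 13081.4 + 28368.66 + 819.26 + 1820.85 = 44090.17
ΣP(Period 1)Q(Period 1) = 6845.68×2 + 15513.47×2 + 361.58×2 + 116.89×15 = 13691.36 + 31026.94 + 723.16 + 1753.35 = 47194.81
link = 44090.17/47194.81 = 0.934216
Chained index = 100 × 0.925959 × 0.934216 = 86.5046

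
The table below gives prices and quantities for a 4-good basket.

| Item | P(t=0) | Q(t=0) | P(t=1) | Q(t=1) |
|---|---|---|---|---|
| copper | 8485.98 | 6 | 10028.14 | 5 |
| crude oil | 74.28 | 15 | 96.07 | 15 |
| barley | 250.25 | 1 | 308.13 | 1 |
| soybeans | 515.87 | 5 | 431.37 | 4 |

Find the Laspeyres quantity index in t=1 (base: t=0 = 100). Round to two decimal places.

83.59

Laspeyres quantity index uses base-period prices as weights.
ΣP(t=0)·Q(t=1) = 8485.98×5 + 74.28×15 + 250.25×1 + 515.87×4 = 42429.9 + 1114.2 + 250.25 + 2063.48 = 45857.83
ΣP(t=0)·Q(t=0) = 8485.98×6 + 74.28×15 + 250.25×1 + 515.87×5 = 50915.88 + 1114.2 + 250.25 + 2579.35 = 54859.68
Index = 45857.83 / 54859.68 × 100 = 83.5911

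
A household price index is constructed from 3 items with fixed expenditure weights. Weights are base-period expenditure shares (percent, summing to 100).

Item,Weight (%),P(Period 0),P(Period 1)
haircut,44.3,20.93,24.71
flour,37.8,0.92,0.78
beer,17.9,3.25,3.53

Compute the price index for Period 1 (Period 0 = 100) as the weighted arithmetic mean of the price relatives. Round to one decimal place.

haircut: 44.3 × (24.71/20.93) = 44.3 × 1.180602 = 52.3007
flour: 37.8 × (0.78/0.92) = 37.8 × 0.847826 = 32.0478
beer: 17.9 × (3.53/3.25) = 17.9 × 1.086154 = 19.4422
Index = Σ wᵢ·(p₁ᵢ/p₀ᵢ) = 52.3007 + 32.0478 + 19.4422 = 103.7906

103.8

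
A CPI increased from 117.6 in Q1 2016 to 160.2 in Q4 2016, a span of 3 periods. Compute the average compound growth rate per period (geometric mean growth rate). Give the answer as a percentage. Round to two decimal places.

10.85%

Growth factor = (160.2/117.6)^(1/3) = (1.362245)^(1/3) = 1.108541
Growth rate = 1.108541 − 1 = 0.108541 = 10.8541%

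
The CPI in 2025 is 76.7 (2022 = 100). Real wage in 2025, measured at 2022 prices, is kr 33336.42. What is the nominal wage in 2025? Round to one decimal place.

25569.0

Nominal = Real × (Index/100) = 33336.42 × (76.7/100)
        = 33336.42 × 0.767 = 25569.0341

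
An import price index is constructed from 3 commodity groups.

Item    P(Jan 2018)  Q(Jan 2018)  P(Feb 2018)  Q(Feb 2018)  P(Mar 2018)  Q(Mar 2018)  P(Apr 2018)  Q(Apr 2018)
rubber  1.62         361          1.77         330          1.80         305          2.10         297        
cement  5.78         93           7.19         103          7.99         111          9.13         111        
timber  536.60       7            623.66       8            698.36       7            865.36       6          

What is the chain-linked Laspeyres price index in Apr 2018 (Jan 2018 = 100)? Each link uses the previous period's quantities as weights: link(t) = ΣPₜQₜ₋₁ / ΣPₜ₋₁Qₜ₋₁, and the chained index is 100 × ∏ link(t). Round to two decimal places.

157.29

Link Jan 2018→Feb 2018:
ΣP(Feb 2018)Q(Jan 2018) = 1.77×361 + 7.19×93 + 623.66×7 = 638.97 + 668.67 + 4365.62 = 5673.26
ΣP(Jan 2018)Q(Jan 2018) = 1.62×361 + 5.78×93 + 536.60×7 = 584.82 + 537.54 + 3756.2 = 4878.56
link = 5673.26/4878.56 = 1.162896
Link Feb 2018→Mar 2018:
ΣP(Mar 2018)Q(Feb 2018) = 1.80×330 + 7.99×103 + 698.36×8 = 594 + 822.97 + 5586.88 = 7003.85
ΣP(Feb 2018)Q(Feb 2018) = 1.77×330 + 7.19×103 + 623.66×8 = 584.1 + 740.57 + 4989.28 = 6313.95
link = 7003.85/6313.95 = 1.109266
Link Mar 2018→Apr 2018:
ΣP(Apr 2018)Q(Mar 2018) = 2.10×305 + 9.13×111 + 865.36×7 = 640.5 + 1013.43 + 6057.52 = 7711.45
ΣP(Mar 2018)Q(Mar 2018) = 1.80×305 + 7.99×111 + 698.36×7 = 549 + 886.89 + 4888.52 = 6324.41
link = 7711.45/6324.41 = 1.219315
Chained index = 100 × 1.162896 × 1.109266 × 1.219315 = 157.2870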